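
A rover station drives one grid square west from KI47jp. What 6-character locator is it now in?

KI47ip

Longitude subsquare j = 9; −1 → 8 = i.
The latitude characters are unchanged.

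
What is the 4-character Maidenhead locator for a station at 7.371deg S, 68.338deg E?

MI42

Offset from 180°W / 90°S: lon 248.34°, lat 82.63°.
Field: lon ⌊248.34/20⌋ = 12 → M; lat ⌊82.63/10⌋ = 8 → I.
Square: lon ⌊8.34/2⌋ = 4; lat ⌊2.63/1⌋ = 2.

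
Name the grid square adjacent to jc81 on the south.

JC80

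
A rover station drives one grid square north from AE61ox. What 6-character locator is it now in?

AE62oa

Latitude subsquare x = 23; +1 → 24, wraps to 0 = a, carry into square.
Latitude square 1; +1 → 2.
The longitude characters are unchanged.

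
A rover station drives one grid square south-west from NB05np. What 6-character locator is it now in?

NB05mo

Longitude subsquare n = 13; −1 → 12 = m.
Latitude subsquare p = 15; −1 → 14 = o.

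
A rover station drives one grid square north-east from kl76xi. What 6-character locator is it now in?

Longitude subsquare x = 23; +1 → 24, wraps to 0 = a, carry into square.
Longitude square 7; +1 → 8.
Latitude subsquare i = 8; +1 → 9 = j.

KL86aj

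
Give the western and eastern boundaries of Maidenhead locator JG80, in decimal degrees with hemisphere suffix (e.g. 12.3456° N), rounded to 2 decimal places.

16.00° E, 18.00° E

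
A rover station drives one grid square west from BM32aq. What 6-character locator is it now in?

Longitude subsquare a = 0; −1 → -1, wraps to 23 = x, carry into square.
Longitude square 3; −1 → 2.
The latitude characters are unchanged.

BM22xq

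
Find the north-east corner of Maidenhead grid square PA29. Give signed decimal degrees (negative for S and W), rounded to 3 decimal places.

Field P=15, A=0: +15·20° lon, +0·10° lat → SW at lon 120°, lat -90°.
Square 2, 9: +2·2° lon, +9·1° lat → SW at lon 124°, lat -81°.
Cell spans 2° lon × 1° lat. NE corner is SW corner plus one full cell.
latitude -80.000, longitude 126.000.

-80.000, 126.000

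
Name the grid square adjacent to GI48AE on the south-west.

GI38xd

Longitude subsquare a = 0; −1 → -1, wraps to 23 = x, carry into square.
Longitude square 4; −1 → 3.
Latitude subsquare e = 4; −1 → 3 = d.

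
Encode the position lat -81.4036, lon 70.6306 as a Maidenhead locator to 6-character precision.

MA58ho

Offset from 180°W / 90°S: lon 250.6306°, lat 8.5964°.
Field: 250.6306/20 → 12 → M, 8.5964/10 → 0 → A; chars MA.
Square: 10.6306/2 → 5, 8.5964/1 → 8; chars 58.
Subsquare: 0.6306/0.0833333 → 7 → h, 0.5964/0.0416667 → 14 → o; chars ho.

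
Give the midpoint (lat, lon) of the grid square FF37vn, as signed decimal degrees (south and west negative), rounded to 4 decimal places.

Field F=5, F=5: +5·20° lon, +5·10° lat → SW at lon -80°, lat -40°.
Square 3, 7: +3·2° lon, +7·1° lat → SW at lon -74°, lat -33°.
Subsquare v=21, n=13: +21·0.0833333° lon, +13·0.0416667° lat → SW at lon -72.25°, lat -32.4583°.
Cell spans 0.0833333° lon × 0.0416667° lat. Centre is SW corner plus half of each.
latitude -32.4375, longitude -72.2083.

-32.4375, -72.2083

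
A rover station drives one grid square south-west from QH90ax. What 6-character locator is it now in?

Longitude subsquare a = 0; −1 → -1, wraps to 23 = x, carry into square.
Longitude square 9; −1 → 8.
Latitude subsquare x = 23; −1 → 22 = w.

QH80xw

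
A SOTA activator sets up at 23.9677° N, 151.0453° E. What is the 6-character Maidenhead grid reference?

Shift to the Maidenhead origin (180°W, 90°S): lon 331.0453, lat 113.9677.
Field: 331.0453/20 → 16 → Q, 113.9677/10 → 11 → L; chars QL.
Square: 11.0453/2 → 5, 3.9677/1 → 3; chars 53.
Subsquare: 1.0453/0.0833333 → 12 → m, 0.9677/0.0416667 → 23 → x; chars mx.

QL53mx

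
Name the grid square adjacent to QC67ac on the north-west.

QC57xd

Longitude subsquare a = 0; −1 → -1, wraps to 23 = x, carry into square.
Longitude square 6; −1 → 5.
Latitude subsquare c = 2; +1 → 3 = d.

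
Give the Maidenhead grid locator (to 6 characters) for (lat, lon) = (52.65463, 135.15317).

Shift to the Maidenhead origin (180°W, 90°S): lon 315.1532, lat 142.6546.
Field (20°×10°, letters A–R): 315.1532/20 → 15 → P, 142.6546/10 → 14 → O; chars PO.
Square (2°×1°, digits 0–9): 15.1532/2 → 7, 2.6546/1 → 2; chars 72.
Subsquare (5′×2.5′, letters a–x): 1.1532/0.0833333 → 13 → n, 0.6546/0.0416667 → 15 → p; chars np.

PO72np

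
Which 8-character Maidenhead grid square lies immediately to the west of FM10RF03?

FM10qf93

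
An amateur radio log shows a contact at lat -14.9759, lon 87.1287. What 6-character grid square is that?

Offset from 180°W / 90°S: lon 267.1287°, lat 75.0241°.
Field: lon ⌊267.1287/20⌋ = 13 → N; lat ⌊75.0241/10⌋ = 7 → H.
Square: lon ⌊7.1287/2⌋ = 3; lat ⌊5.0241/1⌋ = 5.
Subsquare: lon ⌊1.1287/0.0833333⌋ = 13 → n; lat ⌊0.0241/0.0416667⌋ = 0 → a.

NH35na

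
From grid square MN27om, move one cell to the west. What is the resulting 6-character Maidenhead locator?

MN27nm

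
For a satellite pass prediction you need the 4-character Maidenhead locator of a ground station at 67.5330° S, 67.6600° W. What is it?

FC62

Add 180° to longitude and 90° to latitude: 112.34, 22.47.
Field: lon ⌊112.34/20⌋ = 5 → F; lat ⌊22.47/10⌋ = 2 → C.
Square: lon ⌊12.34/2⌋ = 6; lat ⌊2.47/1⌋ = 2.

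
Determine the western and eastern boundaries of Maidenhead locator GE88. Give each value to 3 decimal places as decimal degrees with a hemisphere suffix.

Field G=6, E=4: +6·20° lon, +4·10° lat → SW at lon -60°, lat -50°.
Square 8, 8: +8·2° lon, +8·1° lat → SW at lon -44°, lat -42°.
Cell spans 2° lon × 1° lat.
west 44.000° W, east 42.000° W.

44.000° W, 42.000° W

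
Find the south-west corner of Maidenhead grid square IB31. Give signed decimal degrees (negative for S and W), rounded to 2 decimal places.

-79.00, -14.00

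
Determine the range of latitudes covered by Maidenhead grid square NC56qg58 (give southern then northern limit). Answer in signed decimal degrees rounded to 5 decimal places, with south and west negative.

-63.71667, -63.71250

Field N=13, C=2: +13·20° lon, +2·10° lat → SW at lon 80°, lat -70°.
Square 5, 6: +5·2° lon, +6·1° lat → SW at lon 90°, lat -64°.
Subsquare q=16, g=6: +16·0.0833333° lon, +6·0.0416667° lat → SW at lon 91.3333°, lat -63.75°.
Extended square 5, 8: +5·0.00833333° lon, +8·0.00416667° lat → SW at lon 91.375°, lat -63.7167°.
Cell spans 0.00833333° lon × 0.00416667° lat.
south -63.71667, north -63.71250.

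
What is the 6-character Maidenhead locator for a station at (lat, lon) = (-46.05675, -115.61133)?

DE23ew

Add 180° to longitude and 90° to latitude: 64.3887, 43.9432.
Field: 64.3887/20 → 3 → D, 43.9432/10 → 4 → E; chars DE.
Square: 4.3887/2 → 2, 3.9432/1 → 3; chars 23.
Subsquare: 0.3887/0.0833333 → 4 → e, 0.9432/0.0416667 → 22 → w; chars ew.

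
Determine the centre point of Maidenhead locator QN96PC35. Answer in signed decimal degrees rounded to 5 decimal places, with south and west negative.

46.10625, 159.27917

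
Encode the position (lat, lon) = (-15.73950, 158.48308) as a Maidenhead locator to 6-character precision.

QH94fg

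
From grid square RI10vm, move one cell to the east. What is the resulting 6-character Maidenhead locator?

RI10wm

Longitude subsquare v = 21; +1 → 22 = w.
The latitude characters are unchanged.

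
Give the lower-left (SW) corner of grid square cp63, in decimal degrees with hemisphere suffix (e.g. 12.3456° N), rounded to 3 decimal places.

63.000° N, 128.000° W

Field C=2, P=15: +2·20° lon, +15·10° lat → SW at lon -140°, lat 60°.
Square 6, 3: +6·2° lon, +3·1° lat → SW at lon -128°, lat 63°.
latitude 63.000° N, longitude 128.000° W.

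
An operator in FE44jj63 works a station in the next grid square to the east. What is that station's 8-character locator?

FE44jj73

Longitude extended square 6; +1 → 7.
The latitude characters are unchanged.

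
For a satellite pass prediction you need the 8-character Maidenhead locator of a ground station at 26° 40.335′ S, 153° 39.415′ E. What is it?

QG63th88

Offset from 180°W / 90°S: lon 333.65692°, lat 63.32775°.
Field: lon ⌊333.65692/20⌋ = 16 → Q; lat ⌊63.32775/10⌋ = 6 → G.
Square: lon ⌊13.65692/2⌋ = 6; lat ⌊3.32775/1⌋ = 3.
Subsquare: lon ⌊1.65692/0.0833333⌋ = 19 → t; lat ⌊0.32775/0.0416667⌋ = 7 → h.
Extended square: lon ⌊0.07358/0.00833333⌋ = 8; lat ⌊0.03608/0.00416667⌋ = 8.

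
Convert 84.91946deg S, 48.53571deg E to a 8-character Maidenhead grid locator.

LA45gb49

Shift to the Maidenhead origin (180°W, 90°S): lon 228.53571, lat 5.08054.
Field: lon ⌊228.53571/20⌋ = 11 → L; lat ⌊5.08054/10⌋ = 0 → A.
Square: lon ⌊8.53571/2⌋ = 4; lat ⌊5.08054/1⌋ = 5.
Subsquare: lon ⌊0.53571/0.0833333⌋ = 6 → g; lat ⌊0.08054/0.0416667⌋ = 1 → b.
Extended square: lon ⌊0.03571/0.00833333⌋ = 4; lat ⌊0.03887/0.00416667⌋ = 9.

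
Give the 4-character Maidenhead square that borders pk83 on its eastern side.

PK93

Longitude square 8; +1 → 9.
The latitude characters are unchanged.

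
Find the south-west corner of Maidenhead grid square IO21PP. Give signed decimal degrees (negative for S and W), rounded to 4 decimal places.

51.6250, -14.7500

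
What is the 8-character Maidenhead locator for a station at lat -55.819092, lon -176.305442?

AD14ue33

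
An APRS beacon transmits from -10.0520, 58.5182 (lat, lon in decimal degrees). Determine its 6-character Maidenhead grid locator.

LH99gw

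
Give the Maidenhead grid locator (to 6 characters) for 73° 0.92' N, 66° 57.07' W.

FQ63ma

Add 180° to longitude and 90° to latitude: 113.0488, 163.0153.
Field: lon ⌊113.0488/20⌋ = 5 → F; lat ⌊163.0153/10⌋ = 16 → Q.
Square: lon ⌊13.0488/2⌋ = 6; lat ⌊3.0153/1⌋ = 3.
Subsquare: lon ⌊1.0488/0.0833333⌋ = 12 → m; lat ⌊0.0153/0.0416667⌋ = 0 → a.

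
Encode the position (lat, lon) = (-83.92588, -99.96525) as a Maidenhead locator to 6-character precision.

EA06ab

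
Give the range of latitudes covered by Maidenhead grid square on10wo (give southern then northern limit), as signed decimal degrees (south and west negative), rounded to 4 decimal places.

Field O=14, N=13: +14·20° lon, +13·10° lat → SW at lon 100°, lat 40°.
Square 1, 0: +1·2° lon, +0·1° lat → SW at lon 102°, lat 40°.
Subsquare w=22, o=14: +22·0.0833333° lon, +14·0.0416667° lat → SW at lon 103.833°, lat 40.5833°.
Cell spans 0.0833333° lon × 0.0416667° lat.
south 40.5833, north 40.6250.

40.5833, 40.6250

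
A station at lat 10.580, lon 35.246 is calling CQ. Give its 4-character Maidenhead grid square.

Shift to the Maidenhead origin (180°W, 90°S): lon 215.25, lat 100.58.
Field: 215.25/20 → 10 → K, 100.58/10 → 10 → K; chars KK.
Square: 15.25/2 → 7, 0.58/1 → 0; chars 70.

KK70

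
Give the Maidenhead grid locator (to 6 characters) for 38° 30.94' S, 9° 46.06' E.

JF41vl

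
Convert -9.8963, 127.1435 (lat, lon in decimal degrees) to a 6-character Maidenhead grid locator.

Offset from 180°W / 90°S: lon 307.1435°, lat 80.1037°.
Field: 307.1435/20 → 15 → P, 80.1037/10 → 8 → I; chars PI.
Square: 7.1435/2 → 3, 0.1037/1 → 0; chars 30.
Subsquare: 1.1435/0.0833333 → 13 → n, 0.1037/0.0416667 → 2 → c; chars nc.

PI30nc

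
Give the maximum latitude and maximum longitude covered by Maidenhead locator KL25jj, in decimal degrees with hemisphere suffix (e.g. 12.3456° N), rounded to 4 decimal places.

25.4167° N, 24.8333° E

Field K=10, L=11: +10·20° lon, +11·10° lat → SW at lon 20°, lat 20°.
Square 2, 5: +2·2° lon, +5·1° lat → SW at lon 24°, lat 25°.
Subsquare j=9, j=9: +9·0.0833333° lon, +9·0.0416667° lat → SW at lon 24.75°, lat 25.375°.
Cell spans 0.0833333° lon × 0.0416667° lat. NE corner is SW corner plus one full cell.
latitude 25.4167° N, longitude 24.8333° E.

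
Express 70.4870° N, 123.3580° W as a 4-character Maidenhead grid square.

Add 180° to longitude and 90° to latitude: 56.64, 160.49.
Field (20°×10°, letters A–R): 56.64/20 → 2 → C, 160.49/10 → 16 → Q; chars CQ.
Square (2°×1°, digits 0–9): 16.64/2 → 8, 0.49/1 → 0; chars 80.

CQ80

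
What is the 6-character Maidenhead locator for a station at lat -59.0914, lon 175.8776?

Add 180° to longitude and 90° to latitude: 355.8776, 30.9086.
Field: 355.8776/20 → 17 → R, 30.9086/10 → 3 → D; chars RD.
Square: 15.8776/2 → 7, 0.9086/1 → 0; chars 70.
Subsquare: 1.8776/0.0833333 → 22 → w, 0.9086/0.0416667 → 21 → v; chars wv.

RD70wv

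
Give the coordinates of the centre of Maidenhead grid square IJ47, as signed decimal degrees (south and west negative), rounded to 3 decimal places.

Field I=8, J=9: +8·20° lon, +9·10° lat → SW at lon -20°, lat 0°.
Square 4, 7: +4·2° lon, +7·1° lat → SW at lon -12°, lat 7°.
Cell spans 2° lon × 1° lat. Centre is SW corner plus half of each.
latitude 7.500, longitude -11.000.

7.500, -11.000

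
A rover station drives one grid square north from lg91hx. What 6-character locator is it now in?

Latitude subsquare x = 23; +1 → 24, wraps to 0 = a, carry into square.
Latitude square 1; +1 → 2.
The longitude characters are unchanged.

LG92ha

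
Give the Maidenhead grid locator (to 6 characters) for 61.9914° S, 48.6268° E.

LC48ha

Offset from 180°W / 90°S: lon 228.6268°, lat 28.0086°.
Field (20°×10°, letters A–R): lon ⌊228.6268/20⌋ = 11 → L; lat ⌊28.0086/10⌋ = 2 → C.
Square (2°×1°, digits 0–9): lon ⌊8.6268/2⌋ = 4; lat ⌊8.0086/1⌋ = 8.
Subsquare (5′×2.5′, letters a–x): lon ⌊0.6268/0.0833333⌋ = 7 → h; lat ⌊0.0086/0.0416667⌋ = 0 → a.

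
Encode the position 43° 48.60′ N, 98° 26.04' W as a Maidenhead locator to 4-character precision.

EN03

Shift to the Maidenhead origin (180°W, 90°S): lon 81.57, lat 133.81.
Field (20°×10°, letters A–R): 81.57/20 → 4 → E, 133.81/10 → 13 → N; chars EN.
Square (2°×1°, digits 0–9): 1.57/2 → 0, 3.81/1 → 3; chars 03.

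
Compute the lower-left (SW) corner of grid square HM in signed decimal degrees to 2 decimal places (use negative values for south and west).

30.00, -40.00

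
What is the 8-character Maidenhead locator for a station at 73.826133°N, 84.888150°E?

NQ23kt68

Offset from 180°W / 90°S: lon 264.88815°, lat 163.82613°.
Field: 264.88815/20 → 13 → N, 163.82613/10 → 16 → Q; chars NQ.
Square: 4.88815/2 → 2, 3.82613/1 → 3; chars 23.
Subsquare: 0.88815/0.0833333 → 10 → k, 0.82613/0.0416667 → 19 → t; chars kt.
Extended square: 0.05482/0.00833333 → 6, 0.03447/0.00416667 → 8; chars 68.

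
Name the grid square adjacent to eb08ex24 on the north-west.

EB08ex15

Longitude extended square 2; −1 → 1.
Latitude extended square 4; +1 → 5.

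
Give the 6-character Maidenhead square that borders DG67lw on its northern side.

DG67lx

Latitude subsquare w = 22; +1 → 23 = x.
The longitude characters are unchanged.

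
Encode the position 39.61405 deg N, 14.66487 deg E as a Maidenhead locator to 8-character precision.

JM79ho97

Offset from 180°W / 90°S: lon 194.66487°, lat 129.61405°.
Field: lon ⌊194.66487/20⌋ = 9 → J; lat ⌊129.61405/10⌋ = 12 → M.
Square: lon ⌊14.66487/2⌋ = 7; lat ⌊9.61405/1⌋ = 9.
Subsquare: lon ⌊0.66487/0.0833333⌋ = 7 → h; lat ⌊0.61405/0.0416667⌋ = 14 → o.
Extended square: lon ⌊0.08154/0.00833333⌋ = 9; lat ⌊0.03072/0.00416667⌋ = 7.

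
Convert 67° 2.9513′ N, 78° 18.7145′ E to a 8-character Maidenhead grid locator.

Shift to the Maidenhead origin (180°W, 90°S): lon 258.31191, lat 157.04919.
Field (20°×10°, letters A–R): 258.31191/20 → 12 → M, 157.04919/10 → 15 → P; chars MP.
Square (2°×1°, digits 0–9): 18.31191/2 → 9, 7.04919/1 → 7; chars 97.
Subsquare (5′×2.5′, letters a–x): 0.31191/0.0833333 → 3 → d, 0.04919/0.0416667 → 1 → b; chars db.
Extended square (30″×15″, digits 0–9): 0.06191/0.00833333 → 7, 0.00752/0.00416667 → 1; chars 71.

MP97db71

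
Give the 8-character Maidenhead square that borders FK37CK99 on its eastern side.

FK37dk09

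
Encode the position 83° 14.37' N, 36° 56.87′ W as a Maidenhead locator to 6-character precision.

HR13mf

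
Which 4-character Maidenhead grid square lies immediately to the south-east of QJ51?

Longitude square 5; +1 → 6.
Latitude square 1; −1 → 0.

QJ60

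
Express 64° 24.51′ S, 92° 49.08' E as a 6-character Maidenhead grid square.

Offset from 180°W / 90°S: lon 272.8180°, lat 25.5915°.
Field (20°×10°, letters A–R): 272.8180/20 → 13 → N, 25.5915/10 → 2 → C; chars NC.
Square (2°×1°, digits 0–9): 12.8180/2 → 6, 5.5915/1 → 5; chars 65.
Subsquare (5′×2.5′, letters a–x): 0.8180/0.0833333 → 9 → j, 0.5915/0.0416667 → 14 → o; chars jo.

NC65jo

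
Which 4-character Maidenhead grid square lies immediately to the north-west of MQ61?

MQ52

Longitude square 6; −1 → 5.
Latitude square 1; +1 → 2.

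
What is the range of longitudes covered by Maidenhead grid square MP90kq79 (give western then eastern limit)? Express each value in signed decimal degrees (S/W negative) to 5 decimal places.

78.89167, 78.90000

Field M=12, P=15: +12·20° lon, +15·10° lat → SW at lon 60°, lat 60°.
Square 9, 0: +9·2° lon, +0·1° lat → SW at lon 78°, lat 60°.
Subsquare k=10, q=16: +10·0.0833333° lon, +16·0.0416667° lat → SW at lon 78.8333°, lat 60.6667°.
Extended square 7, 9: +7·0.00833333° lon, +9·0.00416667° lat → SW at lon 78.8917°, lat 60.7042°.
Cell spans 0.00833333° lon × 0.00416667° lat.
west 78.89167, east 78.90000.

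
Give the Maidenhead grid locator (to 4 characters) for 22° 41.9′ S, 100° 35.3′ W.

DG97

Add 180° to longitude and 90° to latitude: 79.41, 67.30.
Field: 79.41/20 → 3 → D, 67.30/10 → 6 → G; chars DG.
Square: 19.41/2 → 9, 7.30/1 → 7; chars 97.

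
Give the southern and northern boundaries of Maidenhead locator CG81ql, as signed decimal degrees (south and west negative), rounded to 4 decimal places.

-28.5417, -28.5000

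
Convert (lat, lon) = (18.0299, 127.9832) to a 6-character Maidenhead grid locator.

Add 180° to longitude and 90° to latitude: 307.9832, 108.0299.
Field: 307.9832/20 → 15 → P, 108.0299/10 → 10 → K; chars PK.
Square: 7.9832/2 → 3, 8.0299/1 → 8; chars 38.
Subsquare: 1.9832/0.0833333 → 23 → x, 0.0299/0.0416667 → 0 → a; chars xa.

PK38xa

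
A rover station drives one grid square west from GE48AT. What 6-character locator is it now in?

GE38xt

Longitude subsquare a = 0; −1 → -1, wraps to 23 = x, carry into square.
Longitude square 4; −1 → 3.
The latitude characters are unchanged.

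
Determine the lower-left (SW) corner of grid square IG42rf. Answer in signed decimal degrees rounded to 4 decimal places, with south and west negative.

Field I=8, G=6: +8·20° lon, +6·10° lat → SW at lon -20°, lat -30°.
Square 4, 2: +4·2° lon, +2·1° lat → SW at lon -12°, lat -28°.
Subsquare r=17, f=5: +17·0.0833333° lon, +5·0.0416667° lat → SW at lon -10.5833°, lat -27.7917°.
latitude -27.7917, longitude -10.5833.

-27.7917, -10.5833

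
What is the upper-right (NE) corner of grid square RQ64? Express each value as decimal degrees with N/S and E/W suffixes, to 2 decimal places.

Field R=17, Q=16: +17·20° lon, +16·10° lat → SW at lon 160°, lat 70°.
Square 6, 4: +6·2° lon, +4·1° lat → SW at lon 172°, lat 74°.
Cell spans 2° lon × 1° lat. NE corner is SW corner plus one full cell.
latitude 75.00° N, longitude 174.00° E.

75.00° N, 174.00° E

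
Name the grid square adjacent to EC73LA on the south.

EC72lx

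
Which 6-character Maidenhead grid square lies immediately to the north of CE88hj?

CE88hk

Latitude subsquare j = 9; +1 → 10 = k.
The longitude characters are unchanged.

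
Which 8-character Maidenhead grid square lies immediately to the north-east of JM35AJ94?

JM35bj05

Longitude extended square 9; +1 → 10, wraps to 0, carry into subsquare.
Longitude subsquare a = 0; +1 → 1 = b.
Latitude extended square 4; +1 → 5.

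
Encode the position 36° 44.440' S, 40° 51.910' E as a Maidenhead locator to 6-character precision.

LF03kg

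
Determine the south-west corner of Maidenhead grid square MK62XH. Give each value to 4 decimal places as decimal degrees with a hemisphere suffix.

12.2917° N, 73.9167° E

Field M=12, K=10: +12·20° lon, +10·10° lat → SW at lon 60°, lat 10°.
Square 6, 2: +6·2° lon, +2·1° lat → SW at lon 72°, lat 12°.
Subsquare x=23, h=7: +23·0.0833333° lon, +7·0.0416667° lat → SW at lon 73.9167°, lat 12.2917°.
latitude 12.2917° N, longitude 73.9167° E.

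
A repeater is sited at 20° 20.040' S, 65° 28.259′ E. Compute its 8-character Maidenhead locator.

Shift to the Maidenhead origin (180°W, 90°S): lon 245.47098, lat 69.66600.
Field: lon ⌊245.47098/20⌋ = 12 → M; lat ⌊69.66600/10⌋ = 6 → G.
Square: lon ⌊5.47098/2⌋ = 2; lat ⌊9.66600/1⌋ = 9.
Subsquare: lon ⌊1.47098/0.0833333⌋ = 17 → r; lat ⌊0.66600/0.0416667⌋ = 15 → p.
Extended square: lon ⌊0.05432/0.00833333⌋ = 6; lat ⌊0.04100/0.00416667⌋ = 9.

MG29rp69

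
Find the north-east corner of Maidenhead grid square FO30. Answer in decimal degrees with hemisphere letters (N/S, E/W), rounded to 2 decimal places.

51.00° N, 72.00° W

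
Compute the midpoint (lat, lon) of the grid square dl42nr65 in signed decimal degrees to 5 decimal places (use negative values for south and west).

Field D=3, L=11: +3·20° lon, +11·10° lat → SW at lon -120°, lat 20°.
Square 4, 2: +4·2° lon, +2·1° lat → SW at lon -112°, lat 22°.
Subsquare n=13, r=17: +13·0.0833333° lon, +17·0.0416667° lat → SW at lon -110.917°, lat 22.7083°.
Extended square 6, 5: +6·0.00833333° lon, +5·0.00416667° lat → SW at lon -110.867°, lat 22.7292°.
Cell spans 0.00833333° lon × 0.00416667° lat. Centre is SW corner plus half of each.
latitude 22.73125, longitude -110.86250.

22.73125, -110.86250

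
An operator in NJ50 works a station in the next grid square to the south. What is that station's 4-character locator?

NI59

Latitude square 0; −1 → -1, wraps to 9, carry into field.
Latitude field J = 9; −1 → 8 = I.
The longitude characters are unchanged.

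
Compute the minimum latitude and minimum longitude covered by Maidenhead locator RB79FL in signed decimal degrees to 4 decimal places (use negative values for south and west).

Field R=17, B=1: +17·20° lon, +1·10° lat → SW at lon 160°, lat -80°.
Square 7, 9: +7·2° lon, +9·1° lat → SW at lon 174°, lat -71°.
Subsquare f=5, l=11: +5·0.0833333° lon, +11·0.0416667° lat → SW at lon 174.417°, lat -70.5417°.
latitude -70.5417, longitude 174.4167.

-70.5417, 174.4167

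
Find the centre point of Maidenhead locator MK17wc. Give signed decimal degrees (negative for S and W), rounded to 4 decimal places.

17.1042, 63.8750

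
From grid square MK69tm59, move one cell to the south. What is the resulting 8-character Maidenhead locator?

Latitude extended square 9; −1 → 8.
The longitude characters are unchanged.

MK69tm58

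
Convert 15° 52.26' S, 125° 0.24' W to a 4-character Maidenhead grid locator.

Shift to the Maidenhead origin (180°W, 90°S): lon 55.00, lat 74.13.
Field: 55.00/20 → 2 → C, 74.13/10 → 7 → H; chars CH.
Square: 15.00/2 → 7, 4.13/1 → 4; chars 74.

CH74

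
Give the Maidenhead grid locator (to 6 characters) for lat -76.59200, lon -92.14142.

EB33wj

Offset from 180°W / 90°S: lon 87.8586°, lat 13.4080°.
Field: lon ⌊87.8586/20⌋ = 4 → E; lat ⌊13.4080/10⌋ = 1 → B.
Square: lon ⌊7.8586/2⌋ = 3; lat ⌊3.4080/1⌋ = 3.
Subsquare: lon ⌊1.8586/0.0833333⌋ = 22 → w; lat ⌊0.4080/0.0416667⌋ = 9 → j.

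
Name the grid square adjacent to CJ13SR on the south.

Latitude subsquare r = 17; −1 → 16 = q.
The longitude characters are unchanged.

CJ13sq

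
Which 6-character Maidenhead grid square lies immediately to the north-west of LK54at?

LK44xu

Longitude subsquare a = 0; −1 → -1, wraps to 23 = x, carry into square.
Longitude square 5; −1 → 4.
Latitude subsquare t = 19; +1 → 20 = u.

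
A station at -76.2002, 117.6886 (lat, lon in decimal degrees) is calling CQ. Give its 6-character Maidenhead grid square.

OB83ut

Offset from 180°W / 90°S: lon 297.6886°, lat 13.7998°.
Field: 297.6886/20 → 14 → O, 13.7998/10 → 1 → B; chars OB.
Square: 17.6886/2 → 8, 3.7998/1 → 3; chars 83.
Subsquare: 1.6886/0.0833333 → 20 → u, 0.7998/0.0416667 → 19 → t; chars ut.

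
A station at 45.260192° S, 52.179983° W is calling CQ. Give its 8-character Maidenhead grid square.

Shift to the Maidenhead origin (180°W, 90°S): lon 127.82002, lat 44.73981.
Field (20°×10°, letters A–R): lon ⌊127.82002/20⌋ = 6 → G; lat ⌊44.73981/10⌋ = 4 → E.
Square (2°×1°, digits 0–9): lon ⌊7.82002/2⌋ = 3; lat ⌊4.73981/1⌋ = 4.
Subsquare (5′×2.5′, letters a–x): lon ⌊1.82002/0.0833333⌋ = 21 → v; lat ⌊0.73981/0.0416667⌋ = 17 → r.
Extended square (30″×15″, digits 0–9): lon ⌊0.07002/0.00833333⌋ = 8; lat ⌊0.03147/0.00416667⌋ = 7.

GE34vr87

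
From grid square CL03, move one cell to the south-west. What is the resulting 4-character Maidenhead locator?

Longitude square 0; −1 → -1, wraps to 9, carry into field.
Longitude field C = 2; −1 → 1 = B.
Latitude square 3; −1 → 2.

BL92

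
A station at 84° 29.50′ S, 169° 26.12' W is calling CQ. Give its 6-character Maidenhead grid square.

AA55gm

Offset from 180°W / 90°S: lon 10.5647°, lat 5.5083°.
Field: 10.5647/20 → 0 → A, 5.5083/10 → 0 → A; chars AA.
Square: 10.5647/2 → 5, 5.5083/1 → 5; chars 55.
Subsquare: 0.5647/0.0833333 → 6 → g, 0.5083/0.0416667 → 12 → m; chars gm.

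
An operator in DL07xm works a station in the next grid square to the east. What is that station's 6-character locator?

DL17am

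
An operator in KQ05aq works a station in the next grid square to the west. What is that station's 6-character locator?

Longitude subsquare a = 0; −1 → -1, wraps to 23 = x, carry into square.
Longitude square 0; −1 → -1, wraps to 9, carry into field.
Longitude field K = 10; −1 → 9 = J.
The latitude characters are unchanged.

JQ95xq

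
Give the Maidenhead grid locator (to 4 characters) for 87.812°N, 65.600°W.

FR77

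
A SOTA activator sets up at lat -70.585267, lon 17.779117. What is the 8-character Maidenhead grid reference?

Add 180° to longitude and 90° to latitude: 197.77912, 19.41473.
Field: lon ⌊197.77912/20⌋ = 9 → J; lat ⌊19.41473/10⌋ = 1 → B.
Square: lon ⌊17.77912/2⌋ = 8; lat ⌊9.41473/1⌋ = 9.
Subsquare: lon ⌊1.77912/0.0833333⌋ = 21 → v; lat ⌊0.41473/0.0416667⌋ = 9 → j.
Extended square: lon ⌊0.02912/0.00833333⌋ = 3; lat ⌊0.03973/0.00416667⌋ = 9.

JB89vj39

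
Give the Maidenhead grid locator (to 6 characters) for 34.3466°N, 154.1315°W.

BM24wi

Offset from 180°W / 90°S: lon 25.8685°, lat 124.3466°.
Field: lon ⌊25.8685/20⌋ = 1 → B; lat ⌊124.3466/10⌋ = 12 → M.
Square: lon ⌊5.8685/2⌋ = 2; lat ⌊4.3466/1⌋ = 4.
Subsquare: lon ⌊1.8685/0.0833333⌋ = 22 → w; lat ⌊0.3466/0.0416667⌋ = 8 → i.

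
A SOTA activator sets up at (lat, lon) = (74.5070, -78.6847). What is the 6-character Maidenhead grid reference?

FQ04pm

Add 180° to longitude and 90° to latitude: 101.3153, 164.5070.
Field: 101.3153/20 → 5 → F, 164.5070/10 → 16 → Q; chars FQ.
Square: 1.3153/2 → 0, 4.5070/1 → 4; chars 04.
Subsquare: 1.3153/0.0833333 → 15 → p, 0.5070/0.0416667 → 12 → m; chars pm.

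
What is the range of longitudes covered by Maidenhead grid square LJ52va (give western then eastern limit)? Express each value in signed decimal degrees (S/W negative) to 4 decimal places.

51.7500, 51.8333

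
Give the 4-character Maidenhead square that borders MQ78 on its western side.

MQ68

Longitude square 7; −1 → 6.
The latitude characters are unchanged.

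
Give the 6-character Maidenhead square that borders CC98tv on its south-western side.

Longitude subsquare t = 19; −1 → 18 = s.
Latitude subsquare v = 21; −1 → 20 = u.

CC98su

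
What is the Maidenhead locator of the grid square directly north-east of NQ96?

OQ07

Longitude square 9; +1 → 10, wraps to 0, carry into field.
Longitude field N = 13; +1 → 14 = O.
Latitude square 6; +1 → 7.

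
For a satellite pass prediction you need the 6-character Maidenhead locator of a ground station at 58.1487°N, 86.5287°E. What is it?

NO38gd

Shift to the Maidenhead origin (180°W, 90°S): lon 266.5287, lat 148.1487.
Field: 266.5287/20 → 13 → N, 148.1487/10 → 14 → O; chars NO.
Square: 6.5287/2 → 3, 8.1487/1 → 8; chars 38.
Subsquare: 0.5287/0.0833333 → 6 → g, 0.1487/0.0416667 → 3 → d; chars gd.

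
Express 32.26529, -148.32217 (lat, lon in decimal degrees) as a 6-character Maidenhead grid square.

BM52ug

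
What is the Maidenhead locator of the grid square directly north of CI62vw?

CI62vx

Latitude subsquare w = 22; +1 → 23 = x.
The longitude characters are unchanged.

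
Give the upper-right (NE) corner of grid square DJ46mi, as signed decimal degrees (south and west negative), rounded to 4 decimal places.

Field D=3, J=9: +3·20° lon, +9·10° lat → SW at lon -120°, lat 0°.
Square 4, 6: +4·2° lon, +6·1° lat → SW at lon -112°, lat 6°.
Subsquare m=12, i=8: +12·0.0833333° lon, +8·0.0416667° lat → SW at lon -111°, lat 6.33333°.
Cell spans 0.0833333° lon × 0.0416667° lat. NE corner is SW corner plus one full cell.
latitude 6.3750, longitude -110.9167.

6.3750, -110.9167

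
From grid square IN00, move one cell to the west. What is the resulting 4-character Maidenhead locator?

Longitude square 0; −1 → -1, wraps to 9, carry into field.
Longitude field I = 8; −1 → 7 = H.
The latitude characters are unchanged.

HN90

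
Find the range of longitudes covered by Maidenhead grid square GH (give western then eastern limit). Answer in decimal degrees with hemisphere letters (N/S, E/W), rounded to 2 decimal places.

60.00° W, 40.00° W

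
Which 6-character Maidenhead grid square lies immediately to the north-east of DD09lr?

Longitude subsquare l = 11; +1 → 12 = m.
Latitude subsquare r = 17; +1 → 18 = s.

DD09ms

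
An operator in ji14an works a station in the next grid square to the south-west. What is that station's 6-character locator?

Longitude subsquare a = 0; −1 → -1, wraps to 23 = x, carry into square.
Longitude square 1; −1 → 0.
Latitude subsquare n = 13; −1 → 12 = m.

JI04xm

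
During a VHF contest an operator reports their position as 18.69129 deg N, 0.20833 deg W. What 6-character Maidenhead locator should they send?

IK98vq

Shift to the Maidenhead origin (180°W, 90°S): lon 179.7917, lat 108.6913.
Field: 179.7917/20 → 8 → I, 108.6913/10 → 10 → K; chars IK.
Square: 19.7917/2 → 9, 8.6913/1 → 8; chars 98.
Subsquare: 1.7917/0.0833333 → 21 → v, 0.6913/0.0416667 → 16 → q; chars vq.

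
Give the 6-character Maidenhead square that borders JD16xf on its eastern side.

JD26af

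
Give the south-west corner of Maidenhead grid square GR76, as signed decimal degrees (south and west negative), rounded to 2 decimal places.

Field G=6, R=17: +6·20° lon, +17·10° lat → SW at lon -60°, lat 80°.
Square 7, 6: +7·2° lon, +6·1° lat → SW at lon -46°, lat 86°.
latitude 86.00, longitude -46.00.

86.00, -46.00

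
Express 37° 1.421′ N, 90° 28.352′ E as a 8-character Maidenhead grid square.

NM57fa65

Add 180° to longitude and 90° to latitude: 270.47253, 127.02368.
Field (20°×10°, letters A–R): lon ⌊270.47253/20⌋ = 13 → N; lat ⌊127.02368/10⌋ = 12 → M.
Square (2°×1°, digits 0–9): lon ⌊10.47253/2⌋ = 5; lat ⌊7.02368/1⌋ = 7.
Subsquare (5′×2.5′, letters a–x): lon ⌊0.47253/0.0833333⌋ = 5 → f; lat ⌊0.02368/0.0416667⌋ = 0 → a.
Extended square (30″×15″, digits 0–9): lon ⌊0.05587/0.00833333⌋ = 6; lat ⌊0.02368/0.00416667⌋ = 5.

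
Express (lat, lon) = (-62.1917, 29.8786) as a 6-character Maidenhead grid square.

KC47wt

Offset from 180°W / 90°S: lon 209.8786°, lat 27.8083°.
Field: lon ⌊209.8786/20⌋ = 10 → K; lat ⌊27.8083/10⌋ = 2 → C.
Square: lon ⌊9.8786/2⌋ = 4; lat ⌊7.8083/1⌋ = 7.
Subsquare: lon ⌊1.8786/0.0833333⌋ = 22 → w; lat ⌊0.8083/0.0416667⌋ = 19 → t.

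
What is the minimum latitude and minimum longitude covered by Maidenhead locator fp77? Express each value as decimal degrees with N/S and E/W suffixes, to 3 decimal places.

67.000° N, 66.000° W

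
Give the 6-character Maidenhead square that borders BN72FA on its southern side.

BN71fx

Latitude subsquare a = 0; −1 → -1, wraps to 23 = x, carry into square.
Latitude square 2; −1 → 1.
The longitude characters are unchanged.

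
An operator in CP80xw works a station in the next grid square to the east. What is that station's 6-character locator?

CP90aw

Longitude subsquare x = 23; +1 → 24, wraps to 0 = a, carry into square.
Longitude square 8; +1 → 9.
The latitude characters are unchanged.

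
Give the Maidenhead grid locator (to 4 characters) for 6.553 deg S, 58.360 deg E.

Offset from 180°W / 90°S: lon 238.36°, lat 83.45°.
Field (20°×10°, letters A–R): lon ⌊238.36/20⌋ = 11 → L; lat ⌊83.45/10⌋ = 8 → I.
Square (2°×1°, digits 0–9): lon ⌊18.36/2⌋ = 9; lat ⌊3.45/1⌋ = 3.

LI93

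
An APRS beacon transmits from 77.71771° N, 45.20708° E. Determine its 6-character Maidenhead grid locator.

Shift to the Maidenhead origin (180°W, 90°S): lon 225.2071, lat 167.7177.
Field: lon ⌊225.2071/20⌋ = 11 → L; lat ⌊167.7177/10⌋ = 16 → Q.
Square: lon ⌊5.2071/2⌋ = 2; lat ⌊7.7177/1⌋ = 7.
Subsquare: lon ⌊1.2071/0.0833333⌋ = 14 → o; lat ⌊0.7177/0.0416667⌋ = 17 → r.

LQ27or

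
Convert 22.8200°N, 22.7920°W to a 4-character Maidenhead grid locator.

HL82

Add 180° to longitude and 90° to latitude: 157.21, 112.82.
Field: 157.21/20 → 7 → H, 112.82/10 → 11 → L; chars HL.
Square: 17.21/2 → 8, 2.82/1 → 2; chars 82.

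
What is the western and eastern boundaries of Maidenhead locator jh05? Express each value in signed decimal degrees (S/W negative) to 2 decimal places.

Field J=9, H=7: +9·20° lon, +7·10° lat → SW at lon 0°, lat -20°.
Square 0, 5: +0·2° lon, +5·1° lat → SW at lon 0°, lat -15°.
Cell spans 2° lon × 1° lat.
west 0.00, east 2.00.

0.00, 2.00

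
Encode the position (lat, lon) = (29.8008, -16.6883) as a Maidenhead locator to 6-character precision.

Offset from 180°W / 90°S: lon 163.3117°, lat 119.8008°.
Field: lon ⌊163.3117/20⌋ = 8 → I; lat ⌊119.8008/10⌋ = 11 → L.
Square: lon ⌊3.3117/2⌋ = 1; lat ⌊9.8008/1⌋ = 9.
Subsquare: lon ⌊1.3117/0.0833333⌋ = 15 → p; lat ⌊0.8008/0.0416667⌋ = 19 → t.

IL19pt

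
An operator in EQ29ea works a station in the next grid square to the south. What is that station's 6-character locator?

Latitude subsquare a = 0; −1 → -1, wraps to 23 = x, carry into square.
Latitude square 9; −1 → 8.
The longitude characters are unchanged.

EQ28ex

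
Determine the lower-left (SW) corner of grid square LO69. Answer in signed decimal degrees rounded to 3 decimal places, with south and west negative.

59.000, 52.000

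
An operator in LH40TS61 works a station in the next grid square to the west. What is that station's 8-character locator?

LH40ts51

Longitude extended square 6; −1 → 5.
The latitude characters are unchanged.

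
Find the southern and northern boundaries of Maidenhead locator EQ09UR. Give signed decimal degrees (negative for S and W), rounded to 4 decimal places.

79.7083, 79.7500

Field E=4, Q=16: +4·20° lon, +16·10° lat → SW at lon -100°, lat 70°.
Square 0, 9: +0·2° lon, +9·1° lat → SW at lon -100°, lat 79°.
Subsquare u=20, r=17: +20·0.0833333° lon, +17·0.0416667° lat → SW at lon -98.3333°, lat 79.7083°.
Cell spans 0.0833333° lon × 0.0416667° lat.
south 79.7083, north 79.7500.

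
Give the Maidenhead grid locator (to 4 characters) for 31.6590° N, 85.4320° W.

Offset from 180°W / 90°S: lon 94.57°, lat 121.66°.
Field: lon ⌊94.57/20⌋ = 4 → E; lat ⌊121.66/10⌋ = 12 → M.
Square: lon ⌊14.57/2⌋ = 7; lat ⌊1.66/1⌋ = 1.

EM71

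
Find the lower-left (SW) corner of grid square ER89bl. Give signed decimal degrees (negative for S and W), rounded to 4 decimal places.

89.4583, -83.9167

Field E=4, R=17: +4·20° lon, +17·10° lat → SW at lon -100°, lat 80°.
Square 8, 9: +8·2° lon, +9·1° lat → SW at lon -84°, lat 89°.
Subsquare b=1, l=11: +1·0.0833333° lon, +11·0.0416667° lat → SW at lon -83.9167°, lat 89.4583°.
latitude 89.4583, longitude -83.9167.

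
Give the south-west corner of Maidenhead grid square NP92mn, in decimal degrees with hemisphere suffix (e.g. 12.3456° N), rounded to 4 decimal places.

Field N=13, P=15: +13·20° lon, +15·10° lat → SW at lon 80°, lat 60°.
Square 9, 2: +9·2° lon, +2·1° lat → SW at lon 98°, lat 62°.
Subsquare m=12, n=13: +12·0.0833333° lon, +13·0.0416667° lat → SW at lon 99°, lat 62.5417°.
latitude 62.5417° N, longitude 99.0000° E.

62.5417° N, 99.0000° E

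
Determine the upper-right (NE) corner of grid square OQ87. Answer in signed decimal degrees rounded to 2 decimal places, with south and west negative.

78.00, 118.00

Field O=14, Q=16: +14·20° lon, +16·10° lat → SW at lon 100°, lat 70°.
Square 8, 7: +8·2° lon, +7·1° lat → SW at lon 116°, lat 77°.
Cell spans 2° lon × 1° lat. NE corner is SW corner plus one full cell.
latitude 78.00, longitude 118.00.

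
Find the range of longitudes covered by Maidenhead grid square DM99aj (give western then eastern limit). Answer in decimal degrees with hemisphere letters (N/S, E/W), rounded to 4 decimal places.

102.0000° W, 101.9167° W

Field D=3, M=12: +3·20° lon, +12·10° lat → SW at lon -120°, lat 30°.
Square 9, 9: +9·2° lon, +9·1° lat → SW at lon -102°, lat 39°.
Subsquare a=0, j=9: +0·0.0833333° lon, +9·0.0416667° lat → SW at lon -102°, lat 39.375°.
Cell spans 0.0833333° lon × 0.0416667° lat.
west 102.0000° W, east 101.9167° W.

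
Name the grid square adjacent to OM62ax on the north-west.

Longitude subsquare a = 0; −1 → -1, wraps to 23 = x, carry into square.
Longitude square 6; −1 → 5.
Latitude subsquare x = 23; +1 → 24, wraps to 0 = a, carry into square.
Latitude square 2; +1 → 3.

OM53xa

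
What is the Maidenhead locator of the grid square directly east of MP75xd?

Longitude subsquare x = 23; +1 → 24, wraps to 0 = a, carry into square.
Longitude square 7; +1 → 8.
The latitude characters are unchanged.

MP85ad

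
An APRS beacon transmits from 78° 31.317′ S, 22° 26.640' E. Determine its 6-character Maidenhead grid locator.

Add 180° to longitude and 90° to latitude: 202.4440, 11.4780.
Field: 202.4440/20 → 10 → K, 11.4780/10 → 1 → B; chars KB.
Square: 2.4440/2 → 1, 1.4780/1 → 1; chars 11.
Subsquare: 0.4440/0.0833333 → 5 → f, 0.4780/0.0416667 → 11 → l; chars fl.

KB11fl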